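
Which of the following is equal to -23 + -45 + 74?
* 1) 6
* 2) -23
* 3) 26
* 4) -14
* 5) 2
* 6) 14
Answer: 1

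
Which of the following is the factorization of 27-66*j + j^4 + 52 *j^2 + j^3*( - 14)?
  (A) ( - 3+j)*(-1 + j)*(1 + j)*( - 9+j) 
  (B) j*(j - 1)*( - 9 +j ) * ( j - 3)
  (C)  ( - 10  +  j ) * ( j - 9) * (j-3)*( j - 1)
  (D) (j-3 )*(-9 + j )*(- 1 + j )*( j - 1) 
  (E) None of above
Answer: D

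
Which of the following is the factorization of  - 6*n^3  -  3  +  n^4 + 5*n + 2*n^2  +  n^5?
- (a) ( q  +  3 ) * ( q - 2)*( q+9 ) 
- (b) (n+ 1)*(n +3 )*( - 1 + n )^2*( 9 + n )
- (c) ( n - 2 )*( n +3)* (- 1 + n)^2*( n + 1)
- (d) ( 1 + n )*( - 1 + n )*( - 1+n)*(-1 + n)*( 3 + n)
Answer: d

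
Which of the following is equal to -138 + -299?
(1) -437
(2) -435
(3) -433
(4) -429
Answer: 1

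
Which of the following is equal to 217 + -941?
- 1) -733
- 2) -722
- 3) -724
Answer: 3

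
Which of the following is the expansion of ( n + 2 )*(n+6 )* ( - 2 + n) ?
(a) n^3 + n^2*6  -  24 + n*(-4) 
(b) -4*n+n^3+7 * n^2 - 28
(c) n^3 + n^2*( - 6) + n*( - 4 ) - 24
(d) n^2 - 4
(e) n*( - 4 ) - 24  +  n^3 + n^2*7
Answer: a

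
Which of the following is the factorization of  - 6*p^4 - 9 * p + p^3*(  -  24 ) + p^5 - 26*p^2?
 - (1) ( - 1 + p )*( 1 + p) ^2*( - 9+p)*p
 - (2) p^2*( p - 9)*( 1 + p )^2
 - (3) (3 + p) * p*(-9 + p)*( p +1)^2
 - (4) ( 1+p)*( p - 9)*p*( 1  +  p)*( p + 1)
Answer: 4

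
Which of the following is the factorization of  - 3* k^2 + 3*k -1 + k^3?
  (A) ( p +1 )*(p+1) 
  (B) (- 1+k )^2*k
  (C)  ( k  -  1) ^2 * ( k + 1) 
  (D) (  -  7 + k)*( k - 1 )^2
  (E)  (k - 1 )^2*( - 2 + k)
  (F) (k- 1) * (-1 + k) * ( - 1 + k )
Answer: F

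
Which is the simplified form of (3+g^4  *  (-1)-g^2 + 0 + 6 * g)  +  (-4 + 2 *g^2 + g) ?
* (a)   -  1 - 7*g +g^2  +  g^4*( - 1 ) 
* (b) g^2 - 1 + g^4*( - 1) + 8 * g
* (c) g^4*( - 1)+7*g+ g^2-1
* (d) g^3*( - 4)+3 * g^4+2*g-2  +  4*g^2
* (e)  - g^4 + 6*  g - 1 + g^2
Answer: c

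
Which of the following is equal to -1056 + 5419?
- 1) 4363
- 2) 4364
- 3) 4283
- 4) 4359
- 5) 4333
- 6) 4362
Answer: 1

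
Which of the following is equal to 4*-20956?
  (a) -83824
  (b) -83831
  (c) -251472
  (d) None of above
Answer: a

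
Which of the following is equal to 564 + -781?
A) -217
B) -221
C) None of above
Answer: A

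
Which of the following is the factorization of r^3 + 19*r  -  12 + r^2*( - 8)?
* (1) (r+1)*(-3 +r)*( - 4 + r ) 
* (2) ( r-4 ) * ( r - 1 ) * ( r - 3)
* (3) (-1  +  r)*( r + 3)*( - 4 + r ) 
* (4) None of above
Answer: 2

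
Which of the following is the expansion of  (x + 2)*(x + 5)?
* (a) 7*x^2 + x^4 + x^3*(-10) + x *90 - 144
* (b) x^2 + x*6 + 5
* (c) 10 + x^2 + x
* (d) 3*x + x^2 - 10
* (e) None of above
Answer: e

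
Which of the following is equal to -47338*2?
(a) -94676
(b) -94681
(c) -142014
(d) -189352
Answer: a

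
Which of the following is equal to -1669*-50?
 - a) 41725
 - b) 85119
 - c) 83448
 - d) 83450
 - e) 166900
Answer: d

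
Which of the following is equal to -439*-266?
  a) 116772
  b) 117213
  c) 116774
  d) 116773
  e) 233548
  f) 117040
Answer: c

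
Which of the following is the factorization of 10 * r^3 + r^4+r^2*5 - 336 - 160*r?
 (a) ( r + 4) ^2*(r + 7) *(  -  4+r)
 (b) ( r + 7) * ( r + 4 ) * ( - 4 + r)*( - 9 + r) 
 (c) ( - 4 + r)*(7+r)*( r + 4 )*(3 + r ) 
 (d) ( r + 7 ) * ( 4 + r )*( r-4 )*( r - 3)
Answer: c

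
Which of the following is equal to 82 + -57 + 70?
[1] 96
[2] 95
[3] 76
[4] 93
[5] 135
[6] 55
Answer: 2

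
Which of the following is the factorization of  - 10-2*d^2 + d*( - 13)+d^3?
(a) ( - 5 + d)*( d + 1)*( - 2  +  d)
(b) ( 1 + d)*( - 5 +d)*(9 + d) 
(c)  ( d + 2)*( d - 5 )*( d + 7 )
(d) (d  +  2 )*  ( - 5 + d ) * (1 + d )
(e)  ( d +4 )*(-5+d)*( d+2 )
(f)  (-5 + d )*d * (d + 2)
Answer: d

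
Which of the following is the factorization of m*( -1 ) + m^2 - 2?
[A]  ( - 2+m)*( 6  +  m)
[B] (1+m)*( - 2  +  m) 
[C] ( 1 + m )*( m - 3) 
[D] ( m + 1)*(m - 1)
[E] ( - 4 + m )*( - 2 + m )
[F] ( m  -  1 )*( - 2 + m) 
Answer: B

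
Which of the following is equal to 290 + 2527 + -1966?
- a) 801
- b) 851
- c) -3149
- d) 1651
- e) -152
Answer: b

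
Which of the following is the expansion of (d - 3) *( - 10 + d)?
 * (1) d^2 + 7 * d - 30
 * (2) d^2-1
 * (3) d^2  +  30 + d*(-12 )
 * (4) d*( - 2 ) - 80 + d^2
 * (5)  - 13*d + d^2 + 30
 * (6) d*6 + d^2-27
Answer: 5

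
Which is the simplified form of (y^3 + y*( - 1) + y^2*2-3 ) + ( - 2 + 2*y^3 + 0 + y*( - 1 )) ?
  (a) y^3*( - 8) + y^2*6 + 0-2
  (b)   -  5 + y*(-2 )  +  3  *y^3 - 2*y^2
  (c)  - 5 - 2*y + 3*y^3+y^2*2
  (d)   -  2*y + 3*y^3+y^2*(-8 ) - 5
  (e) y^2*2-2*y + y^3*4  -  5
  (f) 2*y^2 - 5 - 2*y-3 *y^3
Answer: c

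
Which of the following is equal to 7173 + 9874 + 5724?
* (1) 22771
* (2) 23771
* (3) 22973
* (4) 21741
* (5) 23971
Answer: 1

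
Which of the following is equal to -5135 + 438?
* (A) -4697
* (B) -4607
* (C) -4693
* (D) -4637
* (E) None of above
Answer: A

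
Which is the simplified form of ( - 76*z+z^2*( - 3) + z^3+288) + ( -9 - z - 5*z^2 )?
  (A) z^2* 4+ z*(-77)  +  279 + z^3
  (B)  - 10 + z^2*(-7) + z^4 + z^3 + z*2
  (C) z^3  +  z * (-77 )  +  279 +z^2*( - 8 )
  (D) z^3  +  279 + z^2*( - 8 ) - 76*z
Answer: C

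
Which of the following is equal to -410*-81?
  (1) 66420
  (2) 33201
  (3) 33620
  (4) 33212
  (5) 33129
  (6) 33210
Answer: 6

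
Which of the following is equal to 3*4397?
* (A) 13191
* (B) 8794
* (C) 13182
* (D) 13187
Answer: A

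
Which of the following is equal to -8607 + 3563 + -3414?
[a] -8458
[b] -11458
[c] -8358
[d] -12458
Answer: a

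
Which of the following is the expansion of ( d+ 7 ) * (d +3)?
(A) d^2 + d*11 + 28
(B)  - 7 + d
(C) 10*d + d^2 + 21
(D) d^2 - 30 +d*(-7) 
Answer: C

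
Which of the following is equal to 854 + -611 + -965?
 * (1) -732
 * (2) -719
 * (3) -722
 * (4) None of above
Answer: 3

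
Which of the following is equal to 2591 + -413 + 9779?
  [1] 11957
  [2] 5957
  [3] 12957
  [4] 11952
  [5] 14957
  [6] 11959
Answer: 1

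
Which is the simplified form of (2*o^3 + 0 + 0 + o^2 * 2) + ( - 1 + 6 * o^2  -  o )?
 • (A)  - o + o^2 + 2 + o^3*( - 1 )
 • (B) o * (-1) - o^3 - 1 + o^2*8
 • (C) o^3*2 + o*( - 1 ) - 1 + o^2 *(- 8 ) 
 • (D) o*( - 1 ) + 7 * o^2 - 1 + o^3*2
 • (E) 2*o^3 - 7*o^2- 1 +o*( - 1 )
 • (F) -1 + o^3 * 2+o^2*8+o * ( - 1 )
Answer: F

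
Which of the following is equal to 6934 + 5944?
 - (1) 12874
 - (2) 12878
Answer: 2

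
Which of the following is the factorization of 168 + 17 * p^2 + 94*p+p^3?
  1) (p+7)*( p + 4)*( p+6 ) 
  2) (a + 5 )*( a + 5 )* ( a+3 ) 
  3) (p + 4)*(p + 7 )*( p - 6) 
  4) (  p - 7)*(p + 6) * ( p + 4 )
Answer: 1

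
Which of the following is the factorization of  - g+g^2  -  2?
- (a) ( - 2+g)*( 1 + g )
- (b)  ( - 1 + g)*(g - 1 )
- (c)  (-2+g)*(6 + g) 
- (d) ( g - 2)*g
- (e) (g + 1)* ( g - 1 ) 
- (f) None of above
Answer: a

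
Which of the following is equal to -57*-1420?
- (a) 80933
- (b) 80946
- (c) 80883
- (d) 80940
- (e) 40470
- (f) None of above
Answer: d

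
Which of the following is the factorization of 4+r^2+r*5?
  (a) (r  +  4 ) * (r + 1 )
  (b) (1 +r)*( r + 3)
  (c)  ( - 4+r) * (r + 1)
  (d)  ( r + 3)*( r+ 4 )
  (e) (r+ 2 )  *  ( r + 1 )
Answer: a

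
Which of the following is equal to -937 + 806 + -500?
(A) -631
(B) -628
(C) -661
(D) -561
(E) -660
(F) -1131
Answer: A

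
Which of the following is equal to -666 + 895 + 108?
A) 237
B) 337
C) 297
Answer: B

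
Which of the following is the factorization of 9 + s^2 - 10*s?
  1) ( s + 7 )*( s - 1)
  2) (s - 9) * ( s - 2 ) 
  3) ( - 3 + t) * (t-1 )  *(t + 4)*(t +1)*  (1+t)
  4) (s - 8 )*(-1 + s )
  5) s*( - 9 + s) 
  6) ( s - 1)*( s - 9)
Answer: 6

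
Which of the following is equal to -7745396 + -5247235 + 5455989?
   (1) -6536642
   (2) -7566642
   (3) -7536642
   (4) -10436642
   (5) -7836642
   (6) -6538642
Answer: 3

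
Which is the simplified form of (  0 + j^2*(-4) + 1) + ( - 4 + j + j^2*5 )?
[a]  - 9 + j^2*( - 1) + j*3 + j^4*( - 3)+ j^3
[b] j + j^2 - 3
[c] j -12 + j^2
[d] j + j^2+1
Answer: b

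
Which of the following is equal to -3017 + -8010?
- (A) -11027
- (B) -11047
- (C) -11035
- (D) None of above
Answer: A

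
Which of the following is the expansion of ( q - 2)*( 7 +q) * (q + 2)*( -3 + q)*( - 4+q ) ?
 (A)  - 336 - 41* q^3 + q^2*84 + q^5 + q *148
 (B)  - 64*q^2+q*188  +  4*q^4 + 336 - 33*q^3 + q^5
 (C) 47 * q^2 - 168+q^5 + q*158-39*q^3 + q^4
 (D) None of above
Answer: A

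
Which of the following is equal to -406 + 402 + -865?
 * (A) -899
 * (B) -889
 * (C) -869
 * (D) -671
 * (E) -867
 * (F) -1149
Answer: C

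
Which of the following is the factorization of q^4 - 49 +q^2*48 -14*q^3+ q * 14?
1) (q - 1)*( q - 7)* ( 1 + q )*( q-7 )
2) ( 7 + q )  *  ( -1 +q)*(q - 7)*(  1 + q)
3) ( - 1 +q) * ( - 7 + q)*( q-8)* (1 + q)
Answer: 1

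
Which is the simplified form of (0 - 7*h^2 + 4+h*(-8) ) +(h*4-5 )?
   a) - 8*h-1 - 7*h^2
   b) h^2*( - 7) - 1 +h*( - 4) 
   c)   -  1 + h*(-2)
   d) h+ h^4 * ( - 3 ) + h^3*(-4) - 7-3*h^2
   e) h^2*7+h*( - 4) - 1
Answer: b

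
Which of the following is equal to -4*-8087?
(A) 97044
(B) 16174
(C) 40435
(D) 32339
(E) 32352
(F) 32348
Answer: F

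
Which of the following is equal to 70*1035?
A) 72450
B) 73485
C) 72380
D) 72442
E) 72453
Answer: A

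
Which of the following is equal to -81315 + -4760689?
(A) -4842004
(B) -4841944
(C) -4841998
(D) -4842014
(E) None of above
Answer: A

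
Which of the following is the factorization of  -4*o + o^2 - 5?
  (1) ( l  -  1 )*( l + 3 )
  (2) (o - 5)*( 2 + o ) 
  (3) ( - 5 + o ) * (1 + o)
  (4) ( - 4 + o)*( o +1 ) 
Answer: 3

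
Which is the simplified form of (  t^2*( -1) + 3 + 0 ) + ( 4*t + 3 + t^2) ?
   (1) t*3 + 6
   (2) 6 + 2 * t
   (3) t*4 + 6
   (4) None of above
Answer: 3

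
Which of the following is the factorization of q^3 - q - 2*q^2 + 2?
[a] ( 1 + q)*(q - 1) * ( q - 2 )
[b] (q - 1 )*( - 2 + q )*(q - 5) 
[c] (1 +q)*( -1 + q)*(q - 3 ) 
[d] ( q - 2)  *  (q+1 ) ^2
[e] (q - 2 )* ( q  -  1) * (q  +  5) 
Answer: a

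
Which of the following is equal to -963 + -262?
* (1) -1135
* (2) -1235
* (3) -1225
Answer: 3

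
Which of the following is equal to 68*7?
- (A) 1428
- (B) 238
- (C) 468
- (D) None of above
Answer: D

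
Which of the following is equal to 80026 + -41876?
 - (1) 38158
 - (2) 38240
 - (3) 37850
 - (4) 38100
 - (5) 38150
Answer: 5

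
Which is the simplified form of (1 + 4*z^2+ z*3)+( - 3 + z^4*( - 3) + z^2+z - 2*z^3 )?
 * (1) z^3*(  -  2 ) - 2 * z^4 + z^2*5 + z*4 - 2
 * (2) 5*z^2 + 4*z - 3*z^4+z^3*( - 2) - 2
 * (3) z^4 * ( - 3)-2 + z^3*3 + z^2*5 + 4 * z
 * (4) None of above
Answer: 2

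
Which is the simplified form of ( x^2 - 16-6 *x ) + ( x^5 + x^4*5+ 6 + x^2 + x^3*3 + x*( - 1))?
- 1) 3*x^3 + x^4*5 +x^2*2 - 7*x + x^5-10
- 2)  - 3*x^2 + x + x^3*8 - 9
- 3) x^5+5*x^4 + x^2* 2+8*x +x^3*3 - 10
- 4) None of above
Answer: 1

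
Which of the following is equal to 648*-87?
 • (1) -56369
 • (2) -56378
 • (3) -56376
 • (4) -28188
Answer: 3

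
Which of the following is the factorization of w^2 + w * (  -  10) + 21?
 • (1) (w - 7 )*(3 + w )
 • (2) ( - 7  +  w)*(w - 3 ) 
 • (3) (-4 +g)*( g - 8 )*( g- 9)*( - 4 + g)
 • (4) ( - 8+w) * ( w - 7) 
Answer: 2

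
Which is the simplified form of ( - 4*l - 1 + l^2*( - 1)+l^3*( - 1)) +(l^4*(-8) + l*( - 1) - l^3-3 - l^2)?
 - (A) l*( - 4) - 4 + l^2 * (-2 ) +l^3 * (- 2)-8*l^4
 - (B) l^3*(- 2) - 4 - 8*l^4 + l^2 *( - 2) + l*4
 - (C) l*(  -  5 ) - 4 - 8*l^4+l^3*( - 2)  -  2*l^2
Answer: C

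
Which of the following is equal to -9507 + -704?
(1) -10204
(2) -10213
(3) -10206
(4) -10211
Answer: 4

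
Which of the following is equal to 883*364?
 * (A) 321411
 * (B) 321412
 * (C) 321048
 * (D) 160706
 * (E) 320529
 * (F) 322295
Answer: B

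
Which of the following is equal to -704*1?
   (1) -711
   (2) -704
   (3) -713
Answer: 2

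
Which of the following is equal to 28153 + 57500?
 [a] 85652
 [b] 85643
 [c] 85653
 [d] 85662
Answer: c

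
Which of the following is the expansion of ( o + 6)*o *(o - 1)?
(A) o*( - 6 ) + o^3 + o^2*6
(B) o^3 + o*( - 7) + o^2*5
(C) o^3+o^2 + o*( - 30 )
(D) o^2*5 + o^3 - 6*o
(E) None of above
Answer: D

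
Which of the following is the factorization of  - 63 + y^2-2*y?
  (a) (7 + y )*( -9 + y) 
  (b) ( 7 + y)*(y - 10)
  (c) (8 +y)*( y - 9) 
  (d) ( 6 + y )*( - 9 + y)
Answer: a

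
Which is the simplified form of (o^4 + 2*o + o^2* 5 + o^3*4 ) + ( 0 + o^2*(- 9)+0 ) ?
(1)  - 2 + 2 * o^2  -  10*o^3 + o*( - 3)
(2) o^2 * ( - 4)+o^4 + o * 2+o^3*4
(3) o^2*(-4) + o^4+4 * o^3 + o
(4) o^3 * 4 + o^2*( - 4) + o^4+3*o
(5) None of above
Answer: 2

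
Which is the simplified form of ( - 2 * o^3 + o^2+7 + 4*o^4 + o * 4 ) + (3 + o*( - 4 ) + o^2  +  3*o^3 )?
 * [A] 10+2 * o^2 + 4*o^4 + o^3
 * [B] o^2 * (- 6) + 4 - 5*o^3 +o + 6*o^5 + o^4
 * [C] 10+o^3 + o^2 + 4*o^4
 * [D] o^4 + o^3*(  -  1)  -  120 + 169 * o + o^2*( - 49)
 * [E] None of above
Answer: A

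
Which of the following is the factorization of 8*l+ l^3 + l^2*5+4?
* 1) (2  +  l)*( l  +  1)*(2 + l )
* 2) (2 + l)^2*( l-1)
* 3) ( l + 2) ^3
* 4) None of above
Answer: 1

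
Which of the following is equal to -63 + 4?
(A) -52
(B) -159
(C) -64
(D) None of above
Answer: D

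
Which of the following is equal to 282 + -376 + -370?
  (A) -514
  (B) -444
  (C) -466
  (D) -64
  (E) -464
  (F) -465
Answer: E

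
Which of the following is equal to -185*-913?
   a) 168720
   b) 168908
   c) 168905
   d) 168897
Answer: c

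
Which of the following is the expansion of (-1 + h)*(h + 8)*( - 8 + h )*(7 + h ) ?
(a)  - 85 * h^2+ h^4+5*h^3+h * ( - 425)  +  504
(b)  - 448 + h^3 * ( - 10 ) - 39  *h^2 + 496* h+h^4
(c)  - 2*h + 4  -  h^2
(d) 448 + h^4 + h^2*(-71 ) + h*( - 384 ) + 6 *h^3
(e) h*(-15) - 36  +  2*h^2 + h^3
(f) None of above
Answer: d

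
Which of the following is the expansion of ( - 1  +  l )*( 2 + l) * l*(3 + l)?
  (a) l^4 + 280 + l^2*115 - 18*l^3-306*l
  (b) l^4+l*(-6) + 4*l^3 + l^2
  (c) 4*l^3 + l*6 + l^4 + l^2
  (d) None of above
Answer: b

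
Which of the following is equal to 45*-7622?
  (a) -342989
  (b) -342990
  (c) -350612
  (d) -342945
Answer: b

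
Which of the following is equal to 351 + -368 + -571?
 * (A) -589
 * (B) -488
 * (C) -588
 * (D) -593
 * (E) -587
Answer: C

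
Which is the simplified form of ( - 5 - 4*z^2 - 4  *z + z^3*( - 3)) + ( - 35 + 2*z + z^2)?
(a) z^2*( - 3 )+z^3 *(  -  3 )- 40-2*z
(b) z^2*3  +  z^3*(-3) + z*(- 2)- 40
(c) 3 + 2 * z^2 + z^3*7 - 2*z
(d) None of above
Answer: a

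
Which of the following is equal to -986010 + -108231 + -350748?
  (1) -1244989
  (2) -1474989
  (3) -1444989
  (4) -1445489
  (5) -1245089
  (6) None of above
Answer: 3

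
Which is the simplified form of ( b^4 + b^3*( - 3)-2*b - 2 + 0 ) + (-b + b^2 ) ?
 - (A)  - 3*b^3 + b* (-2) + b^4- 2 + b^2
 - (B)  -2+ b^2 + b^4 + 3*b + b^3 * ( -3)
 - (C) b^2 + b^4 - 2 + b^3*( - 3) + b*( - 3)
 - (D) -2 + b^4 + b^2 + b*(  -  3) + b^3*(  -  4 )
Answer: C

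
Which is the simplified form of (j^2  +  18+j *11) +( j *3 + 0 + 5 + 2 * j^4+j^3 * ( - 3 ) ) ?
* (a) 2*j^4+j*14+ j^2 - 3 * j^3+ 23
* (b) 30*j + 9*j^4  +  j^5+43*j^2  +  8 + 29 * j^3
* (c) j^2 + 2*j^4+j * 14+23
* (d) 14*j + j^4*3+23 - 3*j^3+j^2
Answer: a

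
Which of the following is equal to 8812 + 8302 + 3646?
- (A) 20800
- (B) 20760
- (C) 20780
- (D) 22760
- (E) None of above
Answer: B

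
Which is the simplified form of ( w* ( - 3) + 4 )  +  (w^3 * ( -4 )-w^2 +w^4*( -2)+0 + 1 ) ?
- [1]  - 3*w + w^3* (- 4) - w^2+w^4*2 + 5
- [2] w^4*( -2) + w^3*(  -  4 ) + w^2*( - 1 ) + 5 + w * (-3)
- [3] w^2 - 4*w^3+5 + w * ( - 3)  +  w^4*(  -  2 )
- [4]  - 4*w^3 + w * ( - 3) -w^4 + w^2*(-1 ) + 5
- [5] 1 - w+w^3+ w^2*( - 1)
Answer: 2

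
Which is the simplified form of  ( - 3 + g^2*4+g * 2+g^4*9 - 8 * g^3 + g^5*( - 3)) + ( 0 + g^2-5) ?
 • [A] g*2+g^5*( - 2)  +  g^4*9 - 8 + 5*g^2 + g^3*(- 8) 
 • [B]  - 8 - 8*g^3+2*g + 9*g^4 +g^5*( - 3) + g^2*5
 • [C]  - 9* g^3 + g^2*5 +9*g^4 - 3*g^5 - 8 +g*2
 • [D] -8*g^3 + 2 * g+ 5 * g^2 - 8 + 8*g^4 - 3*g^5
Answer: B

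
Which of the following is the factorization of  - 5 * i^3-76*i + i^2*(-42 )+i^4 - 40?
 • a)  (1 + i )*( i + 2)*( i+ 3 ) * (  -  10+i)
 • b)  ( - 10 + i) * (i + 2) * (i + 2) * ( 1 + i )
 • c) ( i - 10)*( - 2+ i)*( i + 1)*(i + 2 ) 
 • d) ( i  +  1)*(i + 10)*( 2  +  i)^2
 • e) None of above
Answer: b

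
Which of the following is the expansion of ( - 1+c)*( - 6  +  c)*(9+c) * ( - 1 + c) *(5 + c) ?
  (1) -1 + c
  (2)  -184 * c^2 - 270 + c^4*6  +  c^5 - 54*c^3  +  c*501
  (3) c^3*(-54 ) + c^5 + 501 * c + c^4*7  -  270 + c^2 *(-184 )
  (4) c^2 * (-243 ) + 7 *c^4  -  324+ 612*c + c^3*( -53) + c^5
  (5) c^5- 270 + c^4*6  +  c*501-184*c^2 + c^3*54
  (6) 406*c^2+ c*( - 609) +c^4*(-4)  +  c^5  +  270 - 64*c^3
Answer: 2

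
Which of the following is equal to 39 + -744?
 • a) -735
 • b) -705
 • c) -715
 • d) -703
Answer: b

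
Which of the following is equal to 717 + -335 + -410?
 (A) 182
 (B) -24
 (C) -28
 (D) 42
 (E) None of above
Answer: C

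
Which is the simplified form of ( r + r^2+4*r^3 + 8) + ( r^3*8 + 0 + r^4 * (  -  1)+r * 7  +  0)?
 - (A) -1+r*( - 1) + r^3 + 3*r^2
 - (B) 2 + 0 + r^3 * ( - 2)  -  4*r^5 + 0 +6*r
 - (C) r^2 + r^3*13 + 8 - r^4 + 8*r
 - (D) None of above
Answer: D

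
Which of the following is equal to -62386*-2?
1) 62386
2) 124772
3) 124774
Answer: 2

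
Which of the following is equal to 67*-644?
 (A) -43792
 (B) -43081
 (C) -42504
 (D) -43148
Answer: D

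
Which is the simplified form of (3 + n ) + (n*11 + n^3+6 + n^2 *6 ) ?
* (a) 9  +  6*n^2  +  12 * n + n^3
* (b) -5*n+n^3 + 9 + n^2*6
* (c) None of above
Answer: a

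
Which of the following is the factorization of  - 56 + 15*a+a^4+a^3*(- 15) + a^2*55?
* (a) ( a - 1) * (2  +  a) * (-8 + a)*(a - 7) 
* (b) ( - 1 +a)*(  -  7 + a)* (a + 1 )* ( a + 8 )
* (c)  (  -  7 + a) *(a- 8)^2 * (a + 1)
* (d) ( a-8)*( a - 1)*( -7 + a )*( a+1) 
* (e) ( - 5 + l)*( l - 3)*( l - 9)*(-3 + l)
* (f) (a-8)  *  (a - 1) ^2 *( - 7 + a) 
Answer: d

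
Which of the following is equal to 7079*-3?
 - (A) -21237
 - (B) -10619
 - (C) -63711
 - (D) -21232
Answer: A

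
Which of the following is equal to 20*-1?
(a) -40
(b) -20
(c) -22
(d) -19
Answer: b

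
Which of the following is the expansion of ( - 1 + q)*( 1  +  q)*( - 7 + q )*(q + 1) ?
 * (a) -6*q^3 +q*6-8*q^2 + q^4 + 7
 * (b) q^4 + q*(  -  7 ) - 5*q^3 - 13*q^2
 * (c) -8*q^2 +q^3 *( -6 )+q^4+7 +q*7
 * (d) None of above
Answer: a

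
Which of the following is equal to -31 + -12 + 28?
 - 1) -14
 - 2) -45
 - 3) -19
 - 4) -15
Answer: 4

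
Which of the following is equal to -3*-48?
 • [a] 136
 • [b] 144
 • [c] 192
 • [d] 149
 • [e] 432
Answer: b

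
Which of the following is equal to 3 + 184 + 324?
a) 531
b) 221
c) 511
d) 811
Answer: c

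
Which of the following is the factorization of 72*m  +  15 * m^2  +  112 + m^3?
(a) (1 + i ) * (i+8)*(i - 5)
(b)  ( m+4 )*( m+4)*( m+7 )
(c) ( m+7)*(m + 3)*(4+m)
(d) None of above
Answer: b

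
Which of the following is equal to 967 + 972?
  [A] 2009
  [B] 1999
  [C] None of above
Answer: C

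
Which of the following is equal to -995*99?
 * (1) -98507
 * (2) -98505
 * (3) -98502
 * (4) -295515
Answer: 2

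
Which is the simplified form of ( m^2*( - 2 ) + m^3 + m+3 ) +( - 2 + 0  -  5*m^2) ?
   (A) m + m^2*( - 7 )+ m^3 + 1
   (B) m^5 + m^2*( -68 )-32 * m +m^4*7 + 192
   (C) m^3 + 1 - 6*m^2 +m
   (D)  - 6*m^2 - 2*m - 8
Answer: A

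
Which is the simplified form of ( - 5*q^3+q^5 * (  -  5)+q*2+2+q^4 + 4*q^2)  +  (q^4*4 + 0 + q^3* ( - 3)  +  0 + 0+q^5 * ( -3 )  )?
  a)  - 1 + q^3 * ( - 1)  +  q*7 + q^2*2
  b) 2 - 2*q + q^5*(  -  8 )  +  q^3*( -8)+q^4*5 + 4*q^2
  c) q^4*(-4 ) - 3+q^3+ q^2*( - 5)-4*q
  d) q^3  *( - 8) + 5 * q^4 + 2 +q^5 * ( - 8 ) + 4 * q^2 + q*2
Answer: d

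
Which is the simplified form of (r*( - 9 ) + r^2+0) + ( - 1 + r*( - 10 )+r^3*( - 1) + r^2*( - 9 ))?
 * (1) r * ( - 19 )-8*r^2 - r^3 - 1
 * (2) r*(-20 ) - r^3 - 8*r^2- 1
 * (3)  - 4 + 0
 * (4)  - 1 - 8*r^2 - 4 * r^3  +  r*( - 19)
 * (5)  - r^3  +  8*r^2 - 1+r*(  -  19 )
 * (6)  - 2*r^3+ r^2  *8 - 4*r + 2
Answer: 1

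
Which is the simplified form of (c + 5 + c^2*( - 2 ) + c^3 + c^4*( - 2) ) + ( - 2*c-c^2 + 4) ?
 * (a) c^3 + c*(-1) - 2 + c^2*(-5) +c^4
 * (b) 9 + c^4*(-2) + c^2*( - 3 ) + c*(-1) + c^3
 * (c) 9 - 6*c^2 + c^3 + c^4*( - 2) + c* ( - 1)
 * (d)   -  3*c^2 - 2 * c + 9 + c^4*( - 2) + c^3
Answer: b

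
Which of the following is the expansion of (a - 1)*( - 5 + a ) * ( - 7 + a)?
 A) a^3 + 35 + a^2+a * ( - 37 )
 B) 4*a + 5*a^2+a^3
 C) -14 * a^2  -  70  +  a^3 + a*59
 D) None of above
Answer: D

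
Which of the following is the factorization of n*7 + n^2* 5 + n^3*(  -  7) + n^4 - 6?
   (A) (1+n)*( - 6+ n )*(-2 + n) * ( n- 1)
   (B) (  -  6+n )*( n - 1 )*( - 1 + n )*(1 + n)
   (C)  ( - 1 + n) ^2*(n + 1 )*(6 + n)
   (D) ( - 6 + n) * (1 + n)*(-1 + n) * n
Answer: B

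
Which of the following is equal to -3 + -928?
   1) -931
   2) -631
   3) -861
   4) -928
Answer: 1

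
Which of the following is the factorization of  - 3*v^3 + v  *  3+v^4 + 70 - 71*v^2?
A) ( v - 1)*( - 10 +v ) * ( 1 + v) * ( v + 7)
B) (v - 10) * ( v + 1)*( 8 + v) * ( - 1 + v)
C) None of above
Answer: A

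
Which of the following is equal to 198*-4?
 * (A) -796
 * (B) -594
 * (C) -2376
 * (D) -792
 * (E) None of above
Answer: D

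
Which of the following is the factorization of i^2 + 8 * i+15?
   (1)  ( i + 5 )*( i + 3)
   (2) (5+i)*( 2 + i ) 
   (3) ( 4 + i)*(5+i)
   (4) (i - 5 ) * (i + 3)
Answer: 1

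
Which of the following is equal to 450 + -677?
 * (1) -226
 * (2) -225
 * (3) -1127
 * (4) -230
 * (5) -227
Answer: 5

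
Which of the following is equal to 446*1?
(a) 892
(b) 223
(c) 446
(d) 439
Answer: c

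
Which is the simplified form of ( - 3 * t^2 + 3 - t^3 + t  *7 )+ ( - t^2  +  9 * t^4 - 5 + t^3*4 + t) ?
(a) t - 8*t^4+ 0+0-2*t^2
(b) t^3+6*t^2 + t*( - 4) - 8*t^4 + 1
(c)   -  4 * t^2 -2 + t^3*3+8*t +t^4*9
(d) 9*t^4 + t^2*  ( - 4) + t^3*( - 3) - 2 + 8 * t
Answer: c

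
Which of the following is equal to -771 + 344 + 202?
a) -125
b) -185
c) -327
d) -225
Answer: d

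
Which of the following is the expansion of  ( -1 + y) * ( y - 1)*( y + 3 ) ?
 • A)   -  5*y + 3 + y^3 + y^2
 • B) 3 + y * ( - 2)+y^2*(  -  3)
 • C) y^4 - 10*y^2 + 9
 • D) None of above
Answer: A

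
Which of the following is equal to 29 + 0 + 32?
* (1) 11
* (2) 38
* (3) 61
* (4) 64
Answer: 3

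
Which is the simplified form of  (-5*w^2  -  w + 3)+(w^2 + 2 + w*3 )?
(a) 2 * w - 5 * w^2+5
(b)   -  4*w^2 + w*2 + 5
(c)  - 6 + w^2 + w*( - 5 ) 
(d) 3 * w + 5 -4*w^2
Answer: b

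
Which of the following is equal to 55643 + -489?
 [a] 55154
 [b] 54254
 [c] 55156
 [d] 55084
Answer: a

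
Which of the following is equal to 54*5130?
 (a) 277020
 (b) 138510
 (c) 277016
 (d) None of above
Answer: a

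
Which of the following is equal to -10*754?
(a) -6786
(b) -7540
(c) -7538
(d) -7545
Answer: b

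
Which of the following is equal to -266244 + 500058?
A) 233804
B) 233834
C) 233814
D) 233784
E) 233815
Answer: C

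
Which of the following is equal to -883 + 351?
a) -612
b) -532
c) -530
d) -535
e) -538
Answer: b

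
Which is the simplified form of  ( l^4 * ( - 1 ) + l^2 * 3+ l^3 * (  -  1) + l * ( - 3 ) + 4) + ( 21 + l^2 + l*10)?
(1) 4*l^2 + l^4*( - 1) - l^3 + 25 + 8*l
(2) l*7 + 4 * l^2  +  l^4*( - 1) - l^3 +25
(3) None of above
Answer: 2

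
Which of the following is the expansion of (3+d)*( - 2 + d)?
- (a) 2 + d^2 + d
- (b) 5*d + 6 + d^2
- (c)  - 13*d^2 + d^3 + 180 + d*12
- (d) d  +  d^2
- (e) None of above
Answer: e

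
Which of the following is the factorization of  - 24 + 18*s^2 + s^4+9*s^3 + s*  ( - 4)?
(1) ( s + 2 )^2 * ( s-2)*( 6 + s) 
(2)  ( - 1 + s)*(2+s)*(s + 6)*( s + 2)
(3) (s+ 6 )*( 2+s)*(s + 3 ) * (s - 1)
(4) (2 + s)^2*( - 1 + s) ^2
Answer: 2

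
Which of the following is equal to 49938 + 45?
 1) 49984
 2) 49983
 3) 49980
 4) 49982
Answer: 2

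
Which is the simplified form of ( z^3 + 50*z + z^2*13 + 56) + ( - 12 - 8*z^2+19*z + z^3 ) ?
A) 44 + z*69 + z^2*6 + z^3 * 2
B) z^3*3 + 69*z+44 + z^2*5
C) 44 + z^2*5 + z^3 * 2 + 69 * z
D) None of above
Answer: C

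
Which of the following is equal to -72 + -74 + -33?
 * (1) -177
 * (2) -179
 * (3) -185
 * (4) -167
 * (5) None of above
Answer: 2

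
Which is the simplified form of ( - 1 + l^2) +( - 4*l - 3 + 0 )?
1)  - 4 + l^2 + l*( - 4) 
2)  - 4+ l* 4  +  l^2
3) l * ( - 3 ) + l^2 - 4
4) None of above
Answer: 1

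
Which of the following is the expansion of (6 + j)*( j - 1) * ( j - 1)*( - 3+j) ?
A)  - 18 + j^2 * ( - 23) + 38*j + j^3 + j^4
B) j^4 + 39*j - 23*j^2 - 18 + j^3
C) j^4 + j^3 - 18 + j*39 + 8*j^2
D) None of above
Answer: B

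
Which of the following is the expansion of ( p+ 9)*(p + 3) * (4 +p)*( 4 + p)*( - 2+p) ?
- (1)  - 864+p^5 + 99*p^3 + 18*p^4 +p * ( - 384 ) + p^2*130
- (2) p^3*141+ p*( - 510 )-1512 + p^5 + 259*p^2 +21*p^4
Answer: 1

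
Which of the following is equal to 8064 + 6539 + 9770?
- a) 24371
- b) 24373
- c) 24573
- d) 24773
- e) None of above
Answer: b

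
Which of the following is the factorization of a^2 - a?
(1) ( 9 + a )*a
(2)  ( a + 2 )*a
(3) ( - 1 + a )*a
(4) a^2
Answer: 3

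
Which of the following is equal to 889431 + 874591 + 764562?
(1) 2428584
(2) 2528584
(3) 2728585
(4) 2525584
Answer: 2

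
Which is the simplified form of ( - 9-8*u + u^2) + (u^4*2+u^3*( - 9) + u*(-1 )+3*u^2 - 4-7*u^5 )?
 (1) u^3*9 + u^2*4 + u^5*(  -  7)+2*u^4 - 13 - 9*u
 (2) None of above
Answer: 2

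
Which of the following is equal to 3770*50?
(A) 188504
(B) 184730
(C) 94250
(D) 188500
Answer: D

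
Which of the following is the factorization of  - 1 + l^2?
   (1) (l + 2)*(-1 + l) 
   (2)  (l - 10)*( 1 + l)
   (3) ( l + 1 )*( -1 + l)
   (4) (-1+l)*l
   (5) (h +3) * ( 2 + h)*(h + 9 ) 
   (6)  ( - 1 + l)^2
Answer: 3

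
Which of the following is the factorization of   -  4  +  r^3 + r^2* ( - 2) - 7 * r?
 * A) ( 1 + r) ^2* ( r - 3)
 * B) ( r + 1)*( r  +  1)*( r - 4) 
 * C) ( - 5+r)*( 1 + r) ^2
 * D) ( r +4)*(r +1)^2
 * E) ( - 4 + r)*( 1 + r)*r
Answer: B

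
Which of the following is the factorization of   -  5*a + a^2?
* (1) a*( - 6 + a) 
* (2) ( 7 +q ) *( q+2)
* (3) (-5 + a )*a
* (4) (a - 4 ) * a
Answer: 3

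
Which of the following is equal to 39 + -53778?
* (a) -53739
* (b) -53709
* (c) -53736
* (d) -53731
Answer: a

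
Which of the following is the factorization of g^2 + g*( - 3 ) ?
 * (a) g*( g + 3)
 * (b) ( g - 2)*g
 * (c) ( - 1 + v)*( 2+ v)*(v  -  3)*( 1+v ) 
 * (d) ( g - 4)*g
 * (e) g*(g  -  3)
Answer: e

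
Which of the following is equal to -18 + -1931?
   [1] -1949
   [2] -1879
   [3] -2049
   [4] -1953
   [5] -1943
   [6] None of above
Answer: 1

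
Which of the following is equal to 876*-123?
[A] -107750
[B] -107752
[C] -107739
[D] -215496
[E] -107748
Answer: E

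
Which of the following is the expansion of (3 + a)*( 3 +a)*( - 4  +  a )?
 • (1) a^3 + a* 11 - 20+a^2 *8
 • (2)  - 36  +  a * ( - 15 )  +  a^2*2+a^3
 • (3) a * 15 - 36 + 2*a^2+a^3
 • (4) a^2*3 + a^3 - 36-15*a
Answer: 2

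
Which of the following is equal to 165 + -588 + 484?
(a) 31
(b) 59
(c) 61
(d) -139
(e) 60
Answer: c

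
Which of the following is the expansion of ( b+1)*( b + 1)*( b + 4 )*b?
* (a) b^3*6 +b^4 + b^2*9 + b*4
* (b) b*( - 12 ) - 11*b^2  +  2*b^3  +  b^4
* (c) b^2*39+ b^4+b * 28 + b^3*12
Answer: a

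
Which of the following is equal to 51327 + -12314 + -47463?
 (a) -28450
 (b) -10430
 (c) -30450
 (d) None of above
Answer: d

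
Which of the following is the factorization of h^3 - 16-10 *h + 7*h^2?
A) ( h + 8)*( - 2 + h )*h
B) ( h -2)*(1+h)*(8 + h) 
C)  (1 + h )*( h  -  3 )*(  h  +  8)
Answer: B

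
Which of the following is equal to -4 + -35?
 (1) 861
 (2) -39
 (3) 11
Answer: 2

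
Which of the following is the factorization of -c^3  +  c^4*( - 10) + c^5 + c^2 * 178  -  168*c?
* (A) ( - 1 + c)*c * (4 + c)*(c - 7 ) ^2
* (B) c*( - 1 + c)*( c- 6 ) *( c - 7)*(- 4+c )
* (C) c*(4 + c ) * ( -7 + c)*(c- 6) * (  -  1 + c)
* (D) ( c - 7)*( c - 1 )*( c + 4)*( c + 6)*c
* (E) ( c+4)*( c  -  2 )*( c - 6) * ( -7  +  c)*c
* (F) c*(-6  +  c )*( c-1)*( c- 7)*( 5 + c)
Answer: C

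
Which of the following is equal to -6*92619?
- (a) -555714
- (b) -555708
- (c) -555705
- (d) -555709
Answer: a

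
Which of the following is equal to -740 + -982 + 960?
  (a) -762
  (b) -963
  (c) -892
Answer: a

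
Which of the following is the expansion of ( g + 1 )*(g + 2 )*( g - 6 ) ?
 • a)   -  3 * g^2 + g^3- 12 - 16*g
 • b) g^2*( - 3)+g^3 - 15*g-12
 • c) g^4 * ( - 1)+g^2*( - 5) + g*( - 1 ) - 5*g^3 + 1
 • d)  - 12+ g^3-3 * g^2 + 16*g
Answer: a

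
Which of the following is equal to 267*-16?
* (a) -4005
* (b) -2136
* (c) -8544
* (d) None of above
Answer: d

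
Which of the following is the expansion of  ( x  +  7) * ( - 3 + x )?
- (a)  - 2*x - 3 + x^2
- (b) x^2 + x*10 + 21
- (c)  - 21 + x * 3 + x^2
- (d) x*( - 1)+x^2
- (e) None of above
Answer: e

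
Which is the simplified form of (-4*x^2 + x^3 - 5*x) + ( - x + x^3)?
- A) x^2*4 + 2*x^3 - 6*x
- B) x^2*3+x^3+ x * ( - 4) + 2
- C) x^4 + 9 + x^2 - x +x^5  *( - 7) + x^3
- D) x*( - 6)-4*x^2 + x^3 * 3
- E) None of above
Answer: E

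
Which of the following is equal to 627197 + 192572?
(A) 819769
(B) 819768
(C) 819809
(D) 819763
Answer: A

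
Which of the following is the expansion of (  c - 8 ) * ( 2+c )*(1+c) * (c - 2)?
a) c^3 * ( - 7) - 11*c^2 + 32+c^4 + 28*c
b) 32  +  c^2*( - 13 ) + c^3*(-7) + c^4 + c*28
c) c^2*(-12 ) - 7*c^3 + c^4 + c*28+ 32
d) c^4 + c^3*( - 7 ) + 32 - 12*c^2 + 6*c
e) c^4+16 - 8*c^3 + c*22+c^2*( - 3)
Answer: c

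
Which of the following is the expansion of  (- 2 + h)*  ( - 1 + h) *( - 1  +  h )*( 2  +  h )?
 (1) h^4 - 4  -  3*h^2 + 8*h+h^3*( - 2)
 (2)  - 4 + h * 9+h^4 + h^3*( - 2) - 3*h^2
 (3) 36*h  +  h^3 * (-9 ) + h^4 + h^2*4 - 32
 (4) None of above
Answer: 1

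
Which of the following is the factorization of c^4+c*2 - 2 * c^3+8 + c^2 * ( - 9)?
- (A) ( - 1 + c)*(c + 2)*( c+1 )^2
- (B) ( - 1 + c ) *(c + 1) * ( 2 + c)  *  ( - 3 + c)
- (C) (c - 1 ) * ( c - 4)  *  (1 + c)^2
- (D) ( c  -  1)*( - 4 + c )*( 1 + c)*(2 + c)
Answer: D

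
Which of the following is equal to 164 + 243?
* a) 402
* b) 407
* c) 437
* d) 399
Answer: b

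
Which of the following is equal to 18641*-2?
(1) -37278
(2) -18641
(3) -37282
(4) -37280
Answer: 3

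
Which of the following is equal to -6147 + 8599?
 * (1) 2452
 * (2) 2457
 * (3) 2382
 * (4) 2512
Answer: 1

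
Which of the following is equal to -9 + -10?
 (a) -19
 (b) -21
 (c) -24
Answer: a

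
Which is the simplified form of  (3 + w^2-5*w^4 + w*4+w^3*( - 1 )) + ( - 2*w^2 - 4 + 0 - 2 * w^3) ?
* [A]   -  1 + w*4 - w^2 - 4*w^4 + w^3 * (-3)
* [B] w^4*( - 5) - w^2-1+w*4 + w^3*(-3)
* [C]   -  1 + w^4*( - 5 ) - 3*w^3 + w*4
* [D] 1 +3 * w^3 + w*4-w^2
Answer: B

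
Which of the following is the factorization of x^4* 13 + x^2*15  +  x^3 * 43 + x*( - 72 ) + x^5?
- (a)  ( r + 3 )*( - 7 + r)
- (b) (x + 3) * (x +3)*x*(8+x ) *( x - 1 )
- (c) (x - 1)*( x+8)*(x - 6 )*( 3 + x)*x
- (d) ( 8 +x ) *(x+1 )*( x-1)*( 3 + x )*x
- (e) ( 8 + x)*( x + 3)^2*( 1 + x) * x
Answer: b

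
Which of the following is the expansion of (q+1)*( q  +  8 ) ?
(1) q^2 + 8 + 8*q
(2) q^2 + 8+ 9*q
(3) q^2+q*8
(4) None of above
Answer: 2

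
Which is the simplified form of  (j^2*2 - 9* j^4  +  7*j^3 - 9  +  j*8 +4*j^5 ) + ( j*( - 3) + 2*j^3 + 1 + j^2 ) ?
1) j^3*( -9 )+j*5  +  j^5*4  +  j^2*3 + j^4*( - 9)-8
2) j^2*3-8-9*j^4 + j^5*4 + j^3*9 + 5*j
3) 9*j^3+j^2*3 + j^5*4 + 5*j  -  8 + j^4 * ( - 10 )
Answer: 2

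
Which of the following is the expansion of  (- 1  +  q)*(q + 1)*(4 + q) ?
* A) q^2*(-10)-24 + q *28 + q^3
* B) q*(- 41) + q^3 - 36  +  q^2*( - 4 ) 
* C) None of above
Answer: C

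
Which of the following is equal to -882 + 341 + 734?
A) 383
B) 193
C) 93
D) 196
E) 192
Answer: B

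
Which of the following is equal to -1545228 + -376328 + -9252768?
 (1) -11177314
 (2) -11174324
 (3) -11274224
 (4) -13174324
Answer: 2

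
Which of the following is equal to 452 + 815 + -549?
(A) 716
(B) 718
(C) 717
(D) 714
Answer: B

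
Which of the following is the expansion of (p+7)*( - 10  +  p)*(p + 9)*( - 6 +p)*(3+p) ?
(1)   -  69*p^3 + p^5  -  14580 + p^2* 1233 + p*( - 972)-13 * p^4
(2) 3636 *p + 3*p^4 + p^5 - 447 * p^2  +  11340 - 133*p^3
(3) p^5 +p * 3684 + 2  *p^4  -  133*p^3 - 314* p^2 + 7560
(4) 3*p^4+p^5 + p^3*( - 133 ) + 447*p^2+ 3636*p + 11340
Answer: 2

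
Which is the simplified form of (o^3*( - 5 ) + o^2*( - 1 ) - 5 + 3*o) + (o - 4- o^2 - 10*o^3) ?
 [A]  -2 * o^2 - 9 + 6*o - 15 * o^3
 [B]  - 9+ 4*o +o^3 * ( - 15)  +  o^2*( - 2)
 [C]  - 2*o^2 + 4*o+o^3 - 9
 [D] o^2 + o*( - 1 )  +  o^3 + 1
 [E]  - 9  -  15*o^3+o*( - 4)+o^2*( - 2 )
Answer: B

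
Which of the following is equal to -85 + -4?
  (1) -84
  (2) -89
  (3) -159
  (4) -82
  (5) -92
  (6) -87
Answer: 2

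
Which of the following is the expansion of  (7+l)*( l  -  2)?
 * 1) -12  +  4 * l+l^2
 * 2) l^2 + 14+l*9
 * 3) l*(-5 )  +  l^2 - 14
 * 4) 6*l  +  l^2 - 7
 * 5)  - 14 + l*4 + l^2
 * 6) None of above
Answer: 6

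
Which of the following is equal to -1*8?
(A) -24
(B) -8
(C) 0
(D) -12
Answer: B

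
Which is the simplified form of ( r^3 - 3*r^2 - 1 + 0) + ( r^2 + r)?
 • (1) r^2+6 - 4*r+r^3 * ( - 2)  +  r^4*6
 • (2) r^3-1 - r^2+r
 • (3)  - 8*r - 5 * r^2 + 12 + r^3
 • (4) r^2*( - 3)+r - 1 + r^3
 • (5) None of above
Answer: 5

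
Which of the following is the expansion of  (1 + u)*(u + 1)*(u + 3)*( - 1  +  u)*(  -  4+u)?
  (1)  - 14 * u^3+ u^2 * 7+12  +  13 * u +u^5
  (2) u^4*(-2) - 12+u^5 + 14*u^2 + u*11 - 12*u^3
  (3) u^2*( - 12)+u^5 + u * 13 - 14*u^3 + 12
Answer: 3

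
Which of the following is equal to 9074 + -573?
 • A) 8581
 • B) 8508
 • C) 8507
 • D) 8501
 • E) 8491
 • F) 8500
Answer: D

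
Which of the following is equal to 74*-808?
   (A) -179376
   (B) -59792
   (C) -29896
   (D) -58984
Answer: B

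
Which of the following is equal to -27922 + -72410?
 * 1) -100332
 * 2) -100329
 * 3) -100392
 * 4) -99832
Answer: 1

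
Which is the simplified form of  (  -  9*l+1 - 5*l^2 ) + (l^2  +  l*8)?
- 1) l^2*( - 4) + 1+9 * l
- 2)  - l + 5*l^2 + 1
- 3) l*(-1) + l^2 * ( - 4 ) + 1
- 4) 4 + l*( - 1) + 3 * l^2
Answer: 3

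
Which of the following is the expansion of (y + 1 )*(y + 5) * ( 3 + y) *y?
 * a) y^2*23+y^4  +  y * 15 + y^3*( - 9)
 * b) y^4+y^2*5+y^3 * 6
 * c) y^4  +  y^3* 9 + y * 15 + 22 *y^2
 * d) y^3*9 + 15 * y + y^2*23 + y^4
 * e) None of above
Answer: d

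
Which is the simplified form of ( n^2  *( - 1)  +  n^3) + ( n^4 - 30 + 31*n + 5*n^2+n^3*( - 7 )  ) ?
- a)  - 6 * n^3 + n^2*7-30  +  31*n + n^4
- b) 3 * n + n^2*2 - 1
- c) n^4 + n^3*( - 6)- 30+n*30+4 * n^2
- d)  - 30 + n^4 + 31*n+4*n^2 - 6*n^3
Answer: d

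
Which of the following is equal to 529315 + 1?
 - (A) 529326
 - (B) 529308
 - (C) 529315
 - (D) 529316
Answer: D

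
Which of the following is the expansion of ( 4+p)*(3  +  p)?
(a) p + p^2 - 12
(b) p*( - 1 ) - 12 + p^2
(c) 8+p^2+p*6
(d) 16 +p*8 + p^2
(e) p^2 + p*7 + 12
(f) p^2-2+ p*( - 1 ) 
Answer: e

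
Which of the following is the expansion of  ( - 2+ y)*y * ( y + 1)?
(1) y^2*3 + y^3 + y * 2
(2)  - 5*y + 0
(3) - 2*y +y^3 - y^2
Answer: 3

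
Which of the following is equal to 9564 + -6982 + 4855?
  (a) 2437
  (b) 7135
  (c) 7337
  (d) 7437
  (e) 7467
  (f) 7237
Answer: d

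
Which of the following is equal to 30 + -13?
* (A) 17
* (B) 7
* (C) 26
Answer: A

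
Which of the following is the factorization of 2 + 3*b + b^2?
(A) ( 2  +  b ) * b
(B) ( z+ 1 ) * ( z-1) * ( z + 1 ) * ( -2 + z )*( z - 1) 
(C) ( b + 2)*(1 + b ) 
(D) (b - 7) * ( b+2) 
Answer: C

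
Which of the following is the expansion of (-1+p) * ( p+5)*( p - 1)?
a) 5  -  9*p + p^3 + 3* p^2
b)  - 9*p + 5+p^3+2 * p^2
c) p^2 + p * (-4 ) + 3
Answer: a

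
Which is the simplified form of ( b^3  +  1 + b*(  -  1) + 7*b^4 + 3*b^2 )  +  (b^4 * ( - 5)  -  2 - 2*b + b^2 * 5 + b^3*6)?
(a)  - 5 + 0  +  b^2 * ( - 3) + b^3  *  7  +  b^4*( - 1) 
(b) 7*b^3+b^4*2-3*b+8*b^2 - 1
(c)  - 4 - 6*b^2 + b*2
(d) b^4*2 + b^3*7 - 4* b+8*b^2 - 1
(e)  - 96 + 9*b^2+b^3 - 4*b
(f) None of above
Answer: b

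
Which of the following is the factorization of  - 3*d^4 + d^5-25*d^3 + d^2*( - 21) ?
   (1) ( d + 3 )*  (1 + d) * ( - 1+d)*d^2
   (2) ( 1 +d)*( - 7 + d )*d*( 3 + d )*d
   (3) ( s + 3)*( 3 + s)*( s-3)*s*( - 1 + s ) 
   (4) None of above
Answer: 2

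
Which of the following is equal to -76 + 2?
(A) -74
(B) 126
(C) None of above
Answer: A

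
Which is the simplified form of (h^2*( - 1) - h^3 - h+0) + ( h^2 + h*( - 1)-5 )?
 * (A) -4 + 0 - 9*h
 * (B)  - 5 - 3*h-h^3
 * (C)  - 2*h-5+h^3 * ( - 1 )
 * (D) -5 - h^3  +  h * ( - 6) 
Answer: C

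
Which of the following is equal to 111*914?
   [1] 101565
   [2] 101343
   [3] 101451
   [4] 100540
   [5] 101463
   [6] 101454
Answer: 6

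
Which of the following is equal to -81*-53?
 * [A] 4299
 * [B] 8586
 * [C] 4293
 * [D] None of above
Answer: C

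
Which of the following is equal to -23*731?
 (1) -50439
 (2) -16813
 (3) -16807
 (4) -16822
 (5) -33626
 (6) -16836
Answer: 2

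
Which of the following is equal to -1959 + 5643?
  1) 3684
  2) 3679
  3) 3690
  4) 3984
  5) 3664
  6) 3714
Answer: 1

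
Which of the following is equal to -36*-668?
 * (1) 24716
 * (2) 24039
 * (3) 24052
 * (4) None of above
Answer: 4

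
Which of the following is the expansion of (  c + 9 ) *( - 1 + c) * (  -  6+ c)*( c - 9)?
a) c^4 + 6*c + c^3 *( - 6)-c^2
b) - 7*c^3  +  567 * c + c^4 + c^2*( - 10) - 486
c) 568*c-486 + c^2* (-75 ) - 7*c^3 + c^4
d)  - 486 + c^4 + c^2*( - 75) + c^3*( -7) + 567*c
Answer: d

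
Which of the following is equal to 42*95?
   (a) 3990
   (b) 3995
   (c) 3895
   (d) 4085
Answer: a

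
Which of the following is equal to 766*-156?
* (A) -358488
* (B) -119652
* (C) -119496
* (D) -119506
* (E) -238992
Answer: C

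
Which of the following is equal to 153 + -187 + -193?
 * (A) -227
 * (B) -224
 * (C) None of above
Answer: A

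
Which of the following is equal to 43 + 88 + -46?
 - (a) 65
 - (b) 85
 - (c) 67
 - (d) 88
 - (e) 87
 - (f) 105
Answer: b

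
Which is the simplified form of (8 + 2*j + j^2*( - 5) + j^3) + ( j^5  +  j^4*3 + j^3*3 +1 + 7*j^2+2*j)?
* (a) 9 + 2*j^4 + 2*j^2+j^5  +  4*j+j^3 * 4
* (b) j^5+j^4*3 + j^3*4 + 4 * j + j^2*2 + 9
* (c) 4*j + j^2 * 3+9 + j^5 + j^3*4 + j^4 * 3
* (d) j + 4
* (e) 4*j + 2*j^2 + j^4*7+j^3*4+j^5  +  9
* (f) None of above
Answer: b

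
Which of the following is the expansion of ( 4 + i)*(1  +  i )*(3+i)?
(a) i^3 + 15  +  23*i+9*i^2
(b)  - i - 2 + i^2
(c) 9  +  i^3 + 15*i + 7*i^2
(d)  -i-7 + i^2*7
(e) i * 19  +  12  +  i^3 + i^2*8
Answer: e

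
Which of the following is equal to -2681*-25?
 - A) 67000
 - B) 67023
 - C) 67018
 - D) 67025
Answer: D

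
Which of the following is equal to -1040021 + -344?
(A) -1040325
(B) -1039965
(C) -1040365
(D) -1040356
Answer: C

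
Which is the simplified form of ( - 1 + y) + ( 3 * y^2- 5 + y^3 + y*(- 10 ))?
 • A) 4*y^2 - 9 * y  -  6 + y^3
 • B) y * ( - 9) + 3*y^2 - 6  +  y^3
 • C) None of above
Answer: B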